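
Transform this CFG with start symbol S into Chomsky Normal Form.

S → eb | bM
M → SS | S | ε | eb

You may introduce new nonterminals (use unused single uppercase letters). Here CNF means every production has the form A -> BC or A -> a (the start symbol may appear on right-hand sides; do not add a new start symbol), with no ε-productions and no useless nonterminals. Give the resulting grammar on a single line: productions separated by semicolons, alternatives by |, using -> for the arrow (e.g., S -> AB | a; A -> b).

Nullable: {M}; after ε-elimination: S -> b | bM | eb; M -> S | SS | eb.
After unit-elimination: S -> b | bM | eb; M -> b | SS | bM | eb.
TERM: introduce A -> b, B -> e and substitute in every rule of length ≥2.

S -> b | AM | BA; A -> b; B -> e; M -> b | AM | BA | SS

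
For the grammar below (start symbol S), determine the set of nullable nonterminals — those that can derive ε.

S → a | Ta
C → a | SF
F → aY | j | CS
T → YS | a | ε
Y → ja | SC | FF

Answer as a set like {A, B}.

{T}

Directly nullable (have an ε-rule): {T}.
Not nullable: C, F, S, Y — each has a terminal in every rule's right-hand side or depends on a non-nullable symbol.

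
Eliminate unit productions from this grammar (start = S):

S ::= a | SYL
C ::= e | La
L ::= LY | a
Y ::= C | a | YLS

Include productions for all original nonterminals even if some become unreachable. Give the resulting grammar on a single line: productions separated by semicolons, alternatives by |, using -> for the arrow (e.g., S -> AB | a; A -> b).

Unit productions: Y->C.
Unit pairs (A ⇒* B via units): (Y,C).
S: inherits non-unit rules of {S} → SYL | a.
C: inherits non-unit rules of {C} → La | e.
L: inherits non-unit rules of {L} → LY | a.
Y: inherits non-unit rules of {C, Y} → La | YLS | a | e.

S -> a | SYL; C -> e | La; L -> a | LY; Y -> a | e | La | YLS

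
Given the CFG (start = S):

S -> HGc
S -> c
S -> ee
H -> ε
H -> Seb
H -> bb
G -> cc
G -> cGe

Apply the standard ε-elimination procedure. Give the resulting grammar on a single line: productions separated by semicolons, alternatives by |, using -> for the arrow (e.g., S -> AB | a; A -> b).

Nullable set: {H}.
S -> HGc: H nullable, giving Gc | HGc.
Drop H -> ε.
Unchanged (no nullable symbols): S -> c; S -> ee; G -> cGe; G -> cc; H -> Seb; H -> bb.

S -> c | Gc | ee | HGc; G -> cc | cGe; H -> bb | Seb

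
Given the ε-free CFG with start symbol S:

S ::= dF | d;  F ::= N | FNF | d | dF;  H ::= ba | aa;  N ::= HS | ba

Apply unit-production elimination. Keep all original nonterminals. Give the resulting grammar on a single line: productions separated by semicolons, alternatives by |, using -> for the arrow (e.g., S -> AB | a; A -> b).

Unit productions: F->N.
Unit pairs (A ⇒* B via units): (F,N).
S: inherits non-unit rules of {S} → d | dF.
F: inherits non-unit rules of {F, N} → FNF | HS | ba | d | dF.
H: inherits non-unit rules of {H} → aa | ba.
N: inherits non-unit rules of {N} → HS | ba.

S -> d | dF; F -> d | HS | ba | dF | FNF; H -> aa | ba; N -> HS | ba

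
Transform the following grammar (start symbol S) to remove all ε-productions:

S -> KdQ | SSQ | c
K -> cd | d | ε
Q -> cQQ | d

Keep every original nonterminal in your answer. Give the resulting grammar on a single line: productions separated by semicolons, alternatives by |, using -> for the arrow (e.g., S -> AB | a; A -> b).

Nullable set: {K}.
S -> KdQ: K nullable, giving KdQ | dQ.
Drop K -> ε.
Unchanged (no nullable symbols): S -> SSQ; S -> c; K -> cd; K -> d; Q -> cQQ; Q -> d.

S -> c | dQ | KdQ | SSQ; K -> d | cd; Q -> d | cQQ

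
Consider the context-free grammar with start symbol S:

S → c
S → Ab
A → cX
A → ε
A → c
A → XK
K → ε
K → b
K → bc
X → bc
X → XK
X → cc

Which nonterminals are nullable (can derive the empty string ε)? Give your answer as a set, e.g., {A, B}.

{A, K}

Directly nullable (have an ε-rule): {A, K}.
Not nullable: S, X — each has a terminal in every rule's right-hand side or depends on a non-nullable symbol.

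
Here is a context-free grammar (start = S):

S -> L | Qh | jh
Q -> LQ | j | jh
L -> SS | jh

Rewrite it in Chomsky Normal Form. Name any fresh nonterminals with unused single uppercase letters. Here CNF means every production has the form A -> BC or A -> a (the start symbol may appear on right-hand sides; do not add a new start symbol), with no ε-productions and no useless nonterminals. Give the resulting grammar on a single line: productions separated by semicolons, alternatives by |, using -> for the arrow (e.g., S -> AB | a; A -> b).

No ε-productions.
After unit-elimination: S -> Qh | SS | jh; L -> SS | jh; Q -> j | LQ | jh.
TERM: introduce B -> h, A -> j and substitute in every rule of length ≥2.

S -> AB | QB | SS; A -> j; B -> h; L -> AB | SS; Q -> j | AB | LQ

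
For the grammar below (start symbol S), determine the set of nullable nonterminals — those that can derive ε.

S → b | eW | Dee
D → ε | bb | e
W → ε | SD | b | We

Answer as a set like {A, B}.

Directly nullable (have an ε-rule): {D, W}.
Not nullable: S — each has a terminal in every rule's right-hand side or depends on a non-nullable symbol.

{D, W}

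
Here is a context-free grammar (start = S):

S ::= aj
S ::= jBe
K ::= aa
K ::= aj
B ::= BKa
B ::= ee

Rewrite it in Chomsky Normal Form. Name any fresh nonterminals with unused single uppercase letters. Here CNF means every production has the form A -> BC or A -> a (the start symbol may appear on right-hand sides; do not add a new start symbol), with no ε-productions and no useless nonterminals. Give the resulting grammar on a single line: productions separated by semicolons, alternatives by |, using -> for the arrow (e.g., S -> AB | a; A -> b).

S -> AD | DF; A -> a; B -> BE | CC; C -> e; D -> j; E -> KA; F -> BC; K -> AA | AD

No ε-productions.
No unit productions to eliminate.
TERM: introduce A -> a, C -> e, D -> j and substitute in every rule of length ≥2.
BIN: B -> BKA becomes B -> BE, E -> KA; S -> DBC becomes S -> DF, F -> BC.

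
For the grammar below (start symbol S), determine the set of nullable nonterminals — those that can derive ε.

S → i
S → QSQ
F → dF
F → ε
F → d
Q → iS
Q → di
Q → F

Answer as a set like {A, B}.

Directly nullable (have an ε-rule): {F}.
Q is nullable via Q -> F (every symbol on the right is already known nullable).
Not nullable: S — each has a terminal in every rule's right-hand side or depends on a non-nullable symbol.

{F, Q}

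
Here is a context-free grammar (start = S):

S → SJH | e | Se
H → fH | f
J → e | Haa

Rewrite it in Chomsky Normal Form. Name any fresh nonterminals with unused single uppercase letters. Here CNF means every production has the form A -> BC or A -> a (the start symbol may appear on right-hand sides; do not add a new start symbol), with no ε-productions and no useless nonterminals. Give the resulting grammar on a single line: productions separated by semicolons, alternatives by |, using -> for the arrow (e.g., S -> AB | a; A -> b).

No ε-productions.
No unit productions to eliminate.
TERM: introduce B -> a, C -> e, A -> f and substitute in every rule of length ≥2.
BIN: J -> HBB becomes J -> HD, D -> BB; S -> SJH becomes S -> SE, E -> JH.

S -> e | SC | SE; A -> f; B -> a; C -> e; D -> BB; E -> JH; H -> f | AH; J -> e | HD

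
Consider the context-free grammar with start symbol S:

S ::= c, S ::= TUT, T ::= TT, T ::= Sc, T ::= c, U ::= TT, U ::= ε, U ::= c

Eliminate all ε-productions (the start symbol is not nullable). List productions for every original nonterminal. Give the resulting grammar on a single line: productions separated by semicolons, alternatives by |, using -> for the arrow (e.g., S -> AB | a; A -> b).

Nullable set: {U}.
S -> TUT: U nullable, giving TT | TUT.
Drop U -> ε.
Unchanged (no nullable symbols): S -> c; T -> Sc; T -> TT; T -> c; U -> TT; U -> c.

S -> c | TT | TUT; T -> c | Sc | TT; U -> c | TT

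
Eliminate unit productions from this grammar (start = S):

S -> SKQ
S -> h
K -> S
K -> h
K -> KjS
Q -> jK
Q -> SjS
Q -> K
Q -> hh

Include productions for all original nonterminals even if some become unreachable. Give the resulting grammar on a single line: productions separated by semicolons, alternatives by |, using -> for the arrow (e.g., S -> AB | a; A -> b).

Unit productions: K->S, Q->K.
Unit pairs (A ⇒* B via units): (K,S), (Q,K), (Q,S).
S: inherits non-unit rules of {S} → SKQ | h.
K: inherits non-unit rules of {K, S} → KjS | SKQ | h.
Q: inherits non-unit rules of {K, Q, S} → KjS | SKQ | SjS | h | hh | jK.

S -> h | SKQ; K -> h | KjS | SKQ; Q -> h | hh | jK | KjS | SKQ | SjS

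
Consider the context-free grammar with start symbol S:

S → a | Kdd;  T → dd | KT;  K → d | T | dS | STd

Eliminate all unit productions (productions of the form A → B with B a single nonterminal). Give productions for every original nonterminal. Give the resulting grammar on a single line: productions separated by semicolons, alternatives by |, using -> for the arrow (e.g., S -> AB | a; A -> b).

Unit productions: K->T.
Unit pairs (A ⇒* B via units): (K,T).
S: inherits non-unit rules of {S} → Kdd | a.
K: inherits non-unit rules of {K, T} → KT | STd | d | dS | dd.
T: inherits non-unit rules of {T} → KT | dd.

S -> a | Kdd; K -> d | KT | dS | dd | STd; T -> KT | dd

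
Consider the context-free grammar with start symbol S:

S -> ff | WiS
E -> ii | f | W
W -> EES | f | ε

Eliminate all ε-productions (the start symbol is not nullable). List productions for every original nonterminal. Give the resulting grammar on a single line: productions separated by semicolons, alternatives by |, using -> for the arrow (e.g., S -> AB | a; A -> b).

Nullable set: {E, W}.
S -> WiS: W nullable, giving WiS | iS.
E -> W: W nullable, giving W.
Drop W -> ε.
W -> EES: E, E nullable, giving EES | ES | S.
Unchanged (no nullable symbols): S -> ff; E -> f; E -> ii; W -> f.

S -> ff | iS | WiS; E -> W | f | ii; W -> S | f | ES | EES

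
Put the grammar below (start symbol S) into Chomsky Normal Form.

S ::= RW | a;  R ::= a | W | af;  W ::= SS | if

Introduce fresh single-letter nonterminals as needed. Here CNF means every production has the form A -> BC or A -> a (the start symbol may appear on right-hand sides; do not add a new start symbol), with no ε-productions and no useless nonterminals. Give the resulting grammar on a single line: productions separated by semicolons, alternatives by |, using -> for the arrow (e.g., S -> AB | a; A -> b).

S -> a | RW; A -> a; B -> f; C -> i; R -> a | AB | CB | SS; W -> CB | SS

No ε-productions.
After unit-elimination: S -> a | RW; R -> a | SS | af | if; W -> SS | if.
TERM: introduce A -> a, B -> f, C -> i and substitute in every rule of length ≥2.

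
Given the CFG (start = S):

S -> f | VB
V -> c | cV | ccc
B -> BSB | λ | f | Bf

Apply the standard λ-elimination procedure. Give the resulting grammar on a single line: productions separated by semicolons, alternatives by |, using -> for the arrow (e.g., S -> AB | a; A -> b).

S -> V | f | VB; B -> S | f | BS | Bf | SB | BSB; V -> c | cV | ccc

Nullable set: {B}.
S -> VB: B nullable, giving V | VB.
Drop B -> λ.
B -> BSB: B, B nullable, giving BS | BSB | S | SB.
B -> Bf: B nullable, giving Bf | f.
Unchanged (no nullable symbols): S -> f; B -> f; V -> c; V -> cV; V -> ccc.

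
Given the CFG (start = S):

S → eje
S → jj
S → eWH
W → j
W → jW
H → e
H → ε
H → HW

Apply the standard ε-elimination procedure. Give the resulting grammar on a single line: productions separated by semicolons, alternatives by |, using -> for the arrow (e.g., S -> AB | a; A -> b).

S -> eW | jj | eWH | eje; H -> W | e | HW; W -> j | jW

Nullable set: {H}.
S -> eWH: H nullable, giving eW | eWH.
Drop H -> ε.
H -> HW: H nullable, giving HW | W.
Unchanged (no nullable symbols): S -> eje; S -> jj; H -> e; W -> j; W -> jW.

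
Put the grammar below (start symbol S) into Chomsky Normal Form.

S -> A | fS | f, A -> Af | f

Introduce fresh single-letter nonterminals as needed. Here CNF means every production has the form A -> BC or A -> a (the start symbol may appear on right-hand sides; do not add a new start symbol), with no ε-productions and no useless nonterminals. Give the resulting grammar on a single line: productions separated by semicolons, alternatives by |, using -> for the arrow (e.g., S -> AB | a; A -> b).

No ε-productions.
After unit-elimination: S -> f | Af | fS; A -> f | Af.
TERM: introduce B -> f and substitute in every rule of length ≥2.

S -> f | AB | BS; A -> f | AB; B -> f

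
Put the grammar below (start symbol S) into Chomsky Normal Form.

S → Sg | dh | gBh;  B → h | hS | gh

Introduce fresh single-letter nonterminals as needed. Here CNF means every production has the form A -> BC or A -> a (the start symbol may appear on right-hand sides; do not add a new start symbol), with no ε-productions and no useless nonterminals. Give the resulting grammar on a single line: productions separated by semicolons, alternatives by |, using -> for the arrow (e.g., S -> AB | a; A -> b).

S -> AE | DC | SA; A -> g; B -> h | AC | CS; C -> h; D -> d; E -> BC

No ε-productions.
No unit productions to eliminate.
TERM: introduce D -> d, A -> g, C -> h and substitute in every rule of length ≥2.
BIN: S -> ABC becomes S -> AE, E -> BC.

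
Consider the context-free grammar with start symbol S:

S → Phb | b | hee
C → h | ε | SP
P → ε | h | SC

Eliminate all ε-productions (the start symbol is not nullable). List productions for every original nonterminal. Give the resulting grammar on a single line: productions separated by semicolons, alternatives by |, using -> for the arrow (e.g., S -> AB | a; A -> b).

Nullable set: {C, P}.
S -> Phb: P nullable, giving Phb | hb.
Drop C -> ε.
C -> SP: P nullable, giving S | SP.
Drop P -> ε.
P -> SC: C nullable, giving S | SC.
Unchanged (no nullable symbols): S -> b; S -> hee; C -> h; P -> h.

S -> b | hb | Phb | hee; C -> S | h | SP; P -> S | h | SC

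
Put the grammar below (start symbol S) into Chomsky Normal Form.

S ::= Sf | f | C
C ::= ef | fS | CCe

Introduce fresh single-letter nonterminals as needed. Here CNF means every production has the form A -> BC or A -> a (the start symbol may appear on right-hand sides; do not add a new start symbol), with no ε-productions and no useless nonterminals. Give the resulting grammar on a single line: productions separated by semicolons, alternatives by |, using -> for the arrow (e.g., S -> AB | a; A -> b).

No ε-productions.
After unit-elimination: S -> f | Sf | ef | fS | CCe; C -> ef | fS | CCe.
TERM: introduce A -> e, B -> f and substitute in every rule of length ≥2.
BIN: C -> CCA becomes C -> CD, D -> CA; S -> CCA becomes S -> CE, E -> CA.

S -> f | AB | BS | CE | SB; A -> e; B -> f; C -> AB | BS | CD; D -> CA; E -> CA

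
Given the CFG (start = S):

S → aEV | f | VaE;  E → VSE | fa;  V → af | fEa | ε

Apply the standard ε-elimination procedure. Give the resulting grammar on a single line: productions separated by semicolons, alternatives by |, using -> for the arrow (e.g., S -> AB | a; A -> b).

S -> f | aE | VaE | aEV; E -> SE | fa | VSE; V -> af | fEa

Nullable set: {V}.
S -> VaE: V nullable, giving VaE | aE.
S -> aEV: V nullable, giving aE | aEV.
E -> VSE: V nullable, giving SE | VSE.
Drop V -> ε.
Unchanged (no nullable symbols): S -> f; E -> fa; V -> af; V -> fEa.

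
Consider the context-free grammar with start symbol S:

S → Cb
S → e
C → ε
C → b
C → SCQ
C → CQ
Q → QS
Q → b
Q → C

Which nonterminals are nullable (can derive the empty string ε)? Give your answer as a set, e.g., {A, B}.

Directly nullable (have an ε-rule): {C}.
Q is nullable via Q -> C (every symbol on the right is already known nullable).
Not nullable: S — each has a terminal in every rule's right-hand side or depends on a non-nullable symbol.

{C, Q}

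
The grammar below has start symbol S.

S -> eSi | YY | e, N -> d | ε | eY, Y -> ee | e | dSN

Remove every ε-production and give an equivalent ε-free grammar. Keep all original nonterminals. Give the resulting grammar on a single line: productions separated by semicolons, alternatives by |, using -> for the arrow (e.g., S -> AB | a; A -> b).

S -> e | YY | eSi; N -> d | eY; Y -> e | dS | ee | dSN

Nullable set: {N}.
Drop N -> ε.
Y -> dSN: N nullable, giving dS | dSN.
Unchanged (no nullable symbols): S -> YY; S -> e; S -> eSi; N -> d; N -> eY; Y -> e; Y -> ee.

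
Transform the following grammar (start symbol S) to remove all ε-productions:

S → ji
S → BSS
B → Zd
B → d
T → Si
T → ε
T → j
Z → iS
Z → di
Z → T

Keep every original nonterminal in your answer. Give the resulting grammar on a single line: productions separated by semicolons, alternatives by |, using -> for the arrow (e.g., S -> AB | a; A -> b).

S -> ji | BSS; B -> d | Zd; T -> j | Si; Z -> T | di | iS

Nullable set: {T, Z}.
B -> Zd: Z nullable, giving Zd | d.
Drop T -> ε.
Z -> T: T nullable, giving T.
Unchanged (no nullable symbols): S -> BSS; S -> ji; B -> d; T -> Si; T -> j; Z -> di; Z -> iS.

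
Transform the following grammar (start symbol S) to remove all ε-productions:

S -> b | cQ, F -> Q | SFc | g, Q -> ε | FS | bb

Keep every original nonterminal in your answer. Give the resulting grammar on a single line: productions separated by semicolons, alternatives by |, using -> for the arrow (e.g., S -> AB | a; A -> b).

S -> b | c | cQ; F -> Q | g | Sc | SFc; Q -> S | FS | bb

Nullable set: {F, Q}.
S -> cQ: Q nullable, giving c | cQ.
F -> Q: Q nullable, giving Q.
F -> SFc: F nullable, giving SFc | Sc.
Drop Q -> ε.
Q -> FS: F nullable, giving FS | S.
Unchanged (no nullable symbols): S -> b; F -> g; Q -> bb.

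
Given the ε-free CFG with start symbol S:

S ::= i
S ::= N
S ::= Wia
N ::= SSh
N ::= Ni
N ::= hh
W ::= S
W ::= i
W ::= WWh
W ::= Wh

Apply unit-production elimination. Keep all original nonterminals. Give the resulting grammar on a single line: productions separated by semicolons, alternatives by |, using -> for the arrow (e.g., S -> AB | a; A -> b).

S -> i | Ni | hh | SSh | Wia; N -> Ni | hh | SSh; W -> i | Ni | Wh | hh | SSh | WWh | Wia

Unit productions: S->N, W->S.
Unit pairs (A ⇒* B via units): (S,N), (W,N), (W,S).
S: inherits non-unit rules of {N, S} → Ni | SSh | Wia | hh | i.
N: inherits non-unit rules of {N} → Ni | SSh | hh.
W: inherits non-unit rules of {N, S, W} → Ni | SSh | WWh | Wh | Wia | hh | i.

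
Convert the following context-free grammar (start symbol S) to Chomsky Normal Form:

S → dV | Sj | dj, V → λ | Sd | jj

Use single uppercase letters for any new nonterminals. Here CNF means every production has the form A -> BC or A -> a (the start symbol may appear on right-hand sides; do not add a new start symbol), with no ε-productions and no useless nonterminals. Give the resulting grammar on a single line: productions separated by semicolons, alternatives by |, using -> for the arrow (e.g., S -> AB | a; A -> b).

S -> d | BA | BV | SA; A -> j; B -> d; V -> AA | SB

Nullable: {V}; after ε-elimination: S -> d | Sj | dV | dj; V -> Sd | jj.
No unit productions to eliminate.
TERM: introduce B -> d, A -> j and substitute in every rule of length ≥2.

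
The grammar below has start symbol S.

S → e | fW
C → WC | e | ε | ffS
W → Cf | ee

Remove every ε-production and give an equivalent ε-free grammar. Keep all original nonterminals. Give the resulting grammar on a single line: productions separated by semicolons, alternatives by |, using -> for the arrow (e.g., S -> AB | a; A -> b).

S -> e | fW; C -> W | e | WC | ffS; W -> f | Cf | ee

Nullable set: {C}.
Drop C -> ε.
C -> WC: C nullable, giving W | WC.
W -> Cf: C nullable, giving Cf | f.
Unchanged (no nullable symbols): S -> e; S -> fW; C -> e; C -> ffS; W -> ee.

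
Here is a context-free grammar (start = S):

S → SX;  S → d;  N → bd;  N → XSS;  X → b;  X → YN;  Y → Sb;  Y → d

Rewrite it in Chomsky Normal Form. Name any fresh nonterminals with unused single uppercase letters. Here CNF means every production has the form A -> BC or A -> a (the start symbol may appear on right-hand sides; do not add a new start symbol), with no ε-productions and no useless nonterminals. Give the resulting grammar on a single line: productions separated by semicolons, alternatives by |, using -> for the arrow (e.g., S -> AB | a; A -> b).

S -> d | SX; A -> b; B -> d; C -> SS; N -> AB | XC; X -> b | YN; Y -> d | SA

No ε-productions.
No unit productions to eliminate.
TERM: introduce A -> b, B -> d and substitute in every rule of length ≥2.
BIN: N -> XSS becomes N -> XC, C -> SS.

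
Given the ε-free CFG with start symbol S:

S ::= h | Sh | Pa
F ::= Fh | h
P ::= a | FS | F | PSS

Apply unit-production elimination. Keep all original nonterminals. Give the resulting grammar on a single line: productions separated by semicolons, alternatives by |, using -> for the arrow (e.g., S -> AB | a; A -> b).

Unit productions: P->F.
Unit pairs (A ⇒* B via units): (P,F).
S: inherits non-unit rules of {S} → Pa | Sh | h.
F: inherits non-unit rules of {F} → Fh | h.
P: inherits non-unit rules of {F, P} → FS | Fh | PSS | a | h.

S -> h | Pa | Sh; F -> h | Fh; P -> a | h | FS | Fh | PSS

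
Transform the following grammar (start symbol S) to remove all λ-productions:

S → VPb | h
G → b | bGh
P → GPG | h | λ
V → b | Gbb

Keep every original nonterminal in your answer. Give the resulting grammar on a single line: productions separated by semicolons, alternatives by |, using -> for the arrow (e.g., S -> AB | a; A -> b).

S -> h | Vb | VPb; G -> b | bGh; P -> h | GG | GPG; V -> b | Gbb

Nullable set: {P}.
S -> VPb: P nullable, giving VPb | Vb.
Drop P -> λ.
P -> GPG: P nullable, giving GG | GPG.
Unchanged (no nullable symbols): S -> h; G -> b; G -> bGh; P -> h; V -> Gbb; V -> b.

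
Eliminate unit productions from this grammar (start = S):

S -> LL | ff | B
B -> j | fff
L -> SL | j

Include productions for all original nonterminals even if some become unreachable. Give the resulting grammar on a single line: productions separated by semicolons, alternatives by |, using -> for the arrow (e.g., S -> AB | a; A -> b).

S -> j | LL | ff | fff; B -> j | fff; L -> j | SL

Unit productions: S->B.
Unit pairs (A ⇒* B via units): (S,B).
S: inherits non-unit rules of {B, S} → LL | ff | fff | j.
B: inherits non-unit rules of {B} → fff | j.
L: inherits non-unit rules of {L} → SL | j.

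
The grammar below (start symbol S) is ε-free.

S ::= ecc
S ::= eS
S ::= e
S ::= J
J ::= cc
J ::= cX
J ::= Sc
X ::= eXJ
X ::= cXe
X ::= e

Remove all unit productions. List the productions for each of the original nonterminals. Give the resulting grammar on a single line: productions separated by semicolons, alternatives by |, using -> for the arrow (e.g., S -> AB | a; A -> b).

Unit productions: S->J.
Unit pairs (A ⇒* B via units): (S,J).
S: inherits non-unit rules of {J, S} → Sc | cX | cc | e | eS | ecc.
J: inherits non-unit rules of {J} → Sc | cX | cc.
X: inherits non-unit rules of {X} → cXe | e | eXJ.

S -> e | Sc | cX | cc | eS | ecc; J -> Sc | cX | cc; X -> e | cXe | eXJ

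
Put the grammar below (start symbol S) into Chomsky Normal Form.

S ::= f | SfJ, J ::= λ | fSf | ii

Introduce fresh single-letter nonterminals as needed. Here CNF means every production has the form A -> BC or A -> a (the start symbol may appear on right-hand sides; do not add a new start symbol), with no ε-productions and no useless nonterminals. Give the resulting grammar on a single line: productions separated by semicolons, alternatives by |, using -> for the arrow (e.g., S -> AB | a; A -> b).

Nullable: {J}; after ε-elimination: S -> f | Sf | SfJ; J -> ii | fSf.
No unit productions to eliminate.
TERM: introduce A -> f, B -> i and substitute in every rule of length ≥2.
BIN: J -> ASA becomes J -> AC, C -> SA; S -> SAJ becomes S -> SD, D -> AJ.

S -> f | SA | SD; A -> f; B -> i; C -> SA; D -> AJ; J -> AC | BB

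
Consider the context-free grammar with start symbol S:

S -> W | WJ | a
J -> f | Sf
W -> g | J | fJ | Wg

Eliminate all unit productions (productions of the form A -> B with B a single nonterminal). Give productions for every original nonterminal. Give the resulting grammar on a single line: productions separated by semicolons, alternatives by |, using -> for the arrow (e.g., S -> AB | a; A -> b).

S -> a | f | g | Sf | WJ | Wg | fJ; J -> f | Sf; W -> f | g | Sf | Wg | fJ

Unit productions: S->W, W->J.
Unit pairs (A ⇒* B via units): (S,J), (S,W), (W,J).
S: inherits non-unit rules of {J, S, W} → Sf | WJ | Wg | a | f | fJ | g.
J: inherits non-unit rules of {J} → Sf | f.
W: inherits non-unit rules of {J, W} → Sf | Wg | f | fJ | g.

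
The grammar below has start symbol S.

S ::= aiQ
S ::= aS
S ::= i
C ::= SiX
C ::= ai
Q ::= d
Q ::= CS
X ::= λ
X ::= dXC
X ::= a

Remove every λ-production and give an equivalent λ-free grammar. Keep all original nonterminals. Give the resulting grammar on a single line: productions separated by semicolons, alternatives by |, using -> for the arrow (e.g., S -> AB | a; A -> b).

S -> i | aS | aiQ; C -> Si | ai | SiX; Q -> d | CS; X -> a | dC | dXC

Nullable set: {X}.
C -> SiX: X nullable, giving Si | SiX.
Drop X -> λ.
X -> dXC: X nullable, giving dC | dXC.
Unchanged (no nullable symbols): S -> aS; S -> aiQ; S -> i; C -> ai; Q -> CS; Q -> d; X -> a.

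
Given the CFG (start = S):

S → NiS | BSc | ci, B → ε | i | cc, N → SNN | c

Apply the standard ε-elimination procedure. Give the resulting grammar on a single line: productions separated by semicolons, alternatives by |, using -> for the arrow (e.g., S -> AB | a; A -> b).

Nullable set: {B}.
S -> BSc: B nullable, giving BSc | Sc.
Drop B -> ε.
Unchanged (no nullable symbols): S -> NiS; S -> ci; B -> cc; B -> i; N -> SNN; N -> c.

S -> Sc | ci | BSc | NiS; B -> i | cc; N -> c | SNN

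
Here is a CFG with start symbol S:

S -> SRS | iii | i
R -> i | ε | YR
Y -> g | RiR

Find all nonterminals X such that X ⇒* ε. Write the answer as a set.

Directly nullable (have an ε-rule): {R}.
Not nullable: S, Y — each has a terminal in every rule's right-hand side or depends on a non-nullable symbol.

{R}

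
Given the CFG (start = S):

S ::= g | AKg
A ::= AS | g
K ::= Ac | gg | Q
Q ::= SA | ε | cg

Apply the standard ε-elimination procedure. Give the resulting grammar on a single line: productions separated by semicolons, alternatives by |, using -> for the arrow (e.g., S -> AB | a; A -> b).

S -> g | Ag | AKg; A -> g | AS; K -> Q | Ac | gg; Q -> SA | cg

Nullable set: {K, Q}.
S -> AKg: K nullable, giving AKg | Ag.
K -> Q: Q nullable, giving Q.
Drop Q -> ε.
Unchanged (no nullable symbols): S -> g; A -> AS; A -> g; K -> Ac; K -> gg; Q -> SA; Q -> cg.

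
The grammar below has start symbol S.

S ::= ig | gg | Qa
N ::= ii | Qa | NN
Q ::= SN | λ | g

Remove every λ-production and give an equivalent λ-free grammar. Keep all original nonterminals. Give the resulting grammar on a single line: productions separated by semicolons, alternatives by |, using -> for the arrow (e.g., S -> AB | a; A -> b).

S -> a | Qa | gg | ig; N -> a | NN | Qa | ii; Q -> g | SN

Nullable set: {Q}.
S -> Qa: Q nullable, giving Qa | a.
N -> Qa: Q nullable, giving Qa | a.
Drop Q -> λ.
Unchanged (no nullable symbols): S -> gg; S -> ig; N -> NN; N -> ii; Q -> SN; Q -> g.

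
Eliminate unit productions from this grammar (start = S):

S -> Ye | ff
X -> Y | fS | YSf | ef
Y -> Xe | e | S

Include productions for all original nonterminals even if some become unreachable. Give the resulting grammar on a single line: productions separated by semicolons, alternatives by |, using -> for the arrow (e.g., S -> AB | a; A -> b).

Unit productions: X->Y, Y->S.
Unit pairs (A ⇒* B via units): (X,S), (X,Y), (Y,S).
S: inherits non-unit rules of {S} → Ye | ff.
X: inherits non-unit rules of {S, X, Y} → Xe | YSf | Ye | e | ef | fS | ff.
Y: inherits non-unit rules of {S, Y} → Xe | Ye | e | ff.

S -> Ye | ff; X -> e | Xe | Ye | ef | fS | ff | YSf; Y -> e | Xe | Ye | ff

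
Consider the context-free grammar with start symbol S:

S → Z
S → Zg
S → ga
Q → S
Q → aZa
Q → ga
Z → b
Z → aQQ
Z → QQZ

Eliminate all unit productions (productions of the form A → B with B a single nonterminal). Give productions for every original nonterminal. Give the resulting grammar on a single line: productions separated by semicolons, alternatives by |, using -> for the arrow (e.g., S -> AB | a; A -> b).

Unit productions: Q->S, S->Z.
Unit pairs (A ⇒* B via units): (Q,S), (Q,Z), (S,Z).
S: inherits non-unit rules of {S, Z} → QQZ | Zg | aQQ | b | ga.
Q: inherits non-unit rules of {Q, S, Z} → QQZ | Zg | aQQ | aZa | b | ga.
Z: inherits non-unit rules of {Z} → QQZ | aQQ | b.

S -> b | Zg | ga | QQZ | aQQ; Q -> b | Zg | ga | QQZ | aQQ | aZa; Z -> b | QQZ | aQQ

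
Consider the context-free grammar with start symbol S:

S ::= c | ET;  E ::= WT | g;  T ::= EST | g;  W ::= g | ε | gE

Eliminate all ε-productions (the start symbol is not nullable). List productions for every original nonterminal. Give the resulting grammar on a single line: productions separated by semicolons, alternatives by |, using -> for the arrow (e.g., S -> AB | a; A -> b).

Nullable set: {W}.
E -> WT: W nullable, giving T | WT.
Drop W -> ε.
Unchanged (no nullable symbols): S -> ET; S -> c; E -> g; T -> EST; T -> g; W -> g; W -> gE.

S -> c | ET; E -> T | g | WT; T -> g | EST; W -> g | gE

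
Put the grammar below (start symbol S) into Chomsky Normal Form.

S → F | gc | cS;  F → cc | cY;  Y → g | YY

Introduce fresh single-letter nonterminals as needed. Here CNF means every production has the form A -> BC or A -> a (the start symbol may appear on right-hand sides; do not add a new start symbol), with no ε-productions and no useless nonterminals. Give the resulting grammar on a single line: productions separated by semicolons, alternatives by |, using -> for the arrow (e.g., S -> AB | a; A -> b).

No ε-productions.
After unit-elimination: S -> cS | cY | cc | gc; F -> cY | cc; Y -> g | YY.
TERM: introduce A -> c, B -> g and substitute in every rule of length ≥2.
Drop unreachable/unproductive: F.

S -> AA | AS | AY | BA; A -> c; B -> g; Y -> g | YY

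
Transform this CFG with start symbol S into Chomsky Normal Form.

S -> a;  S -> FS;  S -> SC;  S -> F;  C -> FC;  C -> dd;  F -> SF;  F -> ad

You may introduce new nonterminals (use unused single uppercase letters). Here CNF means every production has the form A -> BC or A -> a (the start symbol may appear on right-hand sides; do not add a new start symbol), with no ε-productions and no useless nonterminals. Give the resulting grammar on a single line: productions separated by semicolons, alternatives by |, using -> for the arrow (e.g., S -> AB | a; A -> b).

No ε-productions.
After unit-elimination: S -> a | FS | SC | SF | ad; C -> FC | dd; F -> SF | ad.
TERM: introduce B -> a, A -> d and substitute in every rule of length ≥2.

S -> a | BA | FS | SC | SF; A -> d; B -> a; C -> AA | FC; F -> BA | SF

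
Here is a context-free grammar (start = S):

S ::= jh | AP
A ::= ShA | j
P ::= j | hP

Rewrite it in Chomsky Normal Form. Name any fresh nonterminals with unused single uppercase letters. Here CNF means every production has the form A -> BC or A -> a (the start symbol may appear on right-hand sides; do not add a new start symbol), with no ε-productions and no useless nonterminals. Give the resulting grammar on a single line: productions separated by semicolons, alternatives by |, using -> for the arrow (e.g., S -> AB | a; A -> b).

No ε-productions.
No unit productions to eliminate.
TERM: introduce B -> h, C -> j and substitute in every rule of length ≥2.
BIN: A -> SBA becomes A -> SD, D -> BA.

S -> AP | CB; A -> j | SD; B -> h; C -> j; D -> BA; P -> j | BP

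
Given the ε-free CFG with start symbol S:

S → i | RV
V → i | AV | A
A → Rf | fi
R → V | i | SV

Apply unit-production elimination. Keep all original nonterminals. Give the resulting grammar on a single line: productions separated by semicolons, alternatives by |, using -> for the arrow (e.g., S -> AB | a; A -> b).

Unit productions: R->V, V->A.
Unit pairs (A ⇒* B via units): (R,A), (R,V), (V,A).
S: inherits non-unit rules of {S} → RV | i.
A: inherits non-unit rules of {A} → Rf | fi.
R: inherits non-unit rules of {A, R, V} → AV | Rf | SV | fi | i.
V: inherits non-unit rules of {A, V} → AV | Rf | fi | i.

S -> i | RV; A -> Rf | fi; R -> i | AV | Rf | SV | fi; V -> i | AV | Rf | fi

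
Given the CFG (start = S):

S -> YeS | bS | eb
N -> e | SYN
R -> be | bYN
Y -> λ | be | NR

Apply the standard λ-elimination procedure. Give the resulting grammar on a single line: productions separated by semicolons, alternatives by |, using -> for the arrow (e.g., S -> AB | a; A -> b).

S -> bS | eS | eb | YeS; N -> e | SN | SYN; R -> bN | be | bYN; Y -> NR | be

Nullable set: {Y}.
S -> YeS: Y nullable, giving YeS | eS.
N -> SYN: Y nullable, giving SN | SYN.
R -> bYN: Y nullable, giving bN | bYN.
Drop Y -> λ.
Unchanged (no nullable symbols): S -> bS; S -> eb; N -> e; R -> be; Y -> NR; Y -> be.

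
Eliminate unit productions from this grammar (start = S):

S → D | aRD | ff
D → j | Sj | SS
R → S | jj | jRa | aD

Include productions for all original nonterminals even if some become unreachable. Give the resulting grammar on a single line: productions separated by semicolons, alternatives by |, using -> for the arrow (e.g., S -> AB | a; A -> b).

Unit productions: R->S, S->D.
Unit pairs (A ⇒* B via units): (R,D), (R,S), (S,D).
S: inherits non-unit rules of {D, S} → SS | Sj | aRD | ff | j.
D: inherits non-unit rules of {D} → SS | Sj | j.
R: inherits non-unit rules of {D, R, S} → SS | Sj | aD | aRD | ff | j | jRa | jj.

S -> j | SS | Sj | ff | aRD; D -> j | SS | Sj; R -> j | SS | Sj | aD | ff | jj | aRD | jRa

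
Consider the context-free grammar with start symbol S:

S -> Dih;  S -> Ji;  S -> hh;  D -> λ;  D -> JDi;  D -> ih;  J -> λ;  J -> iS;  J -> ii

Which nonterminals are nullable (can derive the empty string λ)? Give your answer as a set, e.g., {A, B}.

Directly nullable (have an ε-rule): {D, J}.
Not nullable: S — each has a terminal in every rule's right-hand side or depends on a non-nullable symbol.

{D, J}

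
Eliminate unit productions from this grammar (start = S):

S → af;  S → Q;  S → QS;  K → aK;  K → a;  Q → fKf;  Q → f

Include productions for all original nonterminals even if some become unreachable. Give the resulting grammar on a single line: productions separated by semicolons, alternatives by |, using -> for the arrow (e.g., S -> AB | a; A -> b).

Unit productions: S->Q.
Unit pairs (A ⇒* B via units): (S,Q).
S: inherits non-unit rules of {Q, S} → QS | af | f | fKf.
K: inherits non-unit rules of {K} → a | aK.
Q: inherits non-unit rules of {Q} → f | fKf.

S -> f | QS | af | fKf; K -> a | aK; Q -> f | fKf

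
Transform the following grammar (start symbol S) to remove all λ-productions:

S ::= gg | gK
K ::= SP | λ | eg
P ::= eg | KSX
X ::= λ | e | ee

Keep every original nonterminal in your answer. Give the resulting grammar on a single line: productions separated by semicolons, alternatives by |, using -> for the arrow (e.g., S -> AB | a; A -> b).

Nullable set: {K, X}.
S -> gK: K nullable, giving g | gK.
Drop K -> λ.
P -> KSX: K, X nullable, giving KS | KSX | S | SX.
Drop X -> λ.
Unchanged (no nullable symbols): S -> gg; K -> SP; K -> eg; P -> eg; X -> e; X -> ee.

S -> g | gK | gg; K -> SP | eg; P -> S | KS | SX | eg | KSX; X -> e | ee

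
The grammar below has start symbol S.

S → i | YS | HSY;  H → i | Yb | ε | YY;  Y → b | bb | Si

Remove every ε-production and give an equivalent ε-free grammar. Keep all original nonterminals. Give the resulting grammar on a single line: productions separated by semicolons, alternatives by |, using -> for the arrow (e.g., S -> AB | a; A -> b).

S -> i | SY | YS | HSY; H -> i | YY | Yb; Y -> b | Si | bb

Nullable set: {H}.
S -> HSY: H nullable, giving HSY | SY.
Drop H -> ε.
Unchanged (no nullable symbols): S -> YS; S -> i; H -> YY; H -> Yb; H -> i; Y -> Si; Y -> b; Y -> bb.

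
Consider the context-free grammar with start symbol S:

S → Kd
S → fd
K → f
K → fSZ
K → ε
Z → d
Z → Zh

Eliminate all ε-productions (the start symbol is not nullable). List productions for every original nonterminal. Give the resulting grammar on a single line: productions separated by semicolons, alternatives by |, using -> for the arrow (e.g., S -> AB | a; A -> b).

Nullable set: {K}.
S -> Kd: K nullable, giving Kd | d.
Drop K -> ε.
Unchanged (no nullable symbols): S -> fd; K -> f; K -> fSZ; Z -> Zh; Z -> d.

S -> d | Kd | fd; K -> f | fSZ; Z -> d | Zh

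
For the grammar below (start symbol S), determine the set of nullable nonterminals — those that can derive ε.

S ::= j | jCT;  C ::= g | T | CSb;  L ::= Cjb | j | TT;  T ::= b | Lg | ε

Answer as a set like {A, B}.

Directly nullable (have an ε-rule): {T}.
C is nullable via C -> T (every symbol on the right is already known nullable).
L is nullable via L -> TT (every symbol on the right is already known nullable).
Not nullable: S — each has a terminal in every rule's right-hand side or depends on a non-nullable symbol.

{C, L, T}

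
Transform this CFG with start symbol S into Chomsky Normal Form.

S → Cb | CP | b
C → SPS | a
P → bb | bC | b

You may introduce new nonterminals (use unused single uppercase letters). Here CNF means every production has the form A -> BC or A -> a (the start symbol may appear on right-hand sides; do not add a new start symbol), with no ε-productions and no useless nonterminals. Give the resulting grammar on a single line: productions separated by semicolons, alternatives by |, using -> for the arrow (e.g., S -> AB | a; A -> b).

S -> b | CA | CP; A -> b; B -> PS; C -> a | SB; P -> b | AA | AC

No ε-productions.
No unit productions to eliminate.
TERM: introduce A -> b and substitute in every rule of length ≥2.
BIN: C -> SPS becomes C -> SB, B -> PS.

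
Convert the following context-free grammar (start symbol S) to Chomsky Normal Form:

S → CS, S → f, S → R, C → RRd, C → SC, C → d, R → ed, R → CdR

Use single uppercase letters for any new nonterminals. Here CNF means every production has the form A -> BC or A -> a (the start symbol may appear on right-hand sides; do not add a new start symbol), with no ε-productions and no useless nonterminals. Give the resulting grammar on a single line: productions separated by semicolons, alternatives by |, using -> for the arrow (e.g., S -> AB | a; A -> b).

No ε-productions.
After unit-elimination: S -> f | CS | ed | CdR; C -> d | SC | RRd; R -> ed | CdR.
TERM: introduce A -> d, B -> e and substitute in every rule of length ≥2.
BIN: C -> RRA becomes C -> RD, D -> RA; R -> CAR becomes R -> CE, E -> AR; S -> CAR becomes S -> CF, F -> AR.

S -> f | BA | CF | CS; A -> d; B -> e; C -> d | RD | SC; D -> RA; E -> AR; F -> AR; R -> BA | CE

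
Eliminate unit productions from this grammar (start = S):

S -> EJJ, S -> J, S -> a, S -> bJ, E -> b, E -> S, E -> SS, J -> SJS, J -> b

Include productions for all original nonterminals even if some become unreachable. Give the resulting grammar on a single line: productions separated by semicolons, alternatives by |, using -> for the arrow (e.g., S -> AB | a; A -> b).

S -> a | b | bJ | EJJ | SJS; E -> a | b | SS | bJ | EJJ | SJS; J -> b | SJS

Unit productions: E->S, S->J.
Unit pairs (A ⇒* B via units): (E,J), (E,S), (S,J).
S: inherits non-unit rules of {J, S} → EJJ | SJS | a | b | bJ.
E: inherits non-unit rules of {E, J, S} → EJJ | SJS | SS | a | b | bJ.
J: inherits non-unit rules of {J} → SJS | b.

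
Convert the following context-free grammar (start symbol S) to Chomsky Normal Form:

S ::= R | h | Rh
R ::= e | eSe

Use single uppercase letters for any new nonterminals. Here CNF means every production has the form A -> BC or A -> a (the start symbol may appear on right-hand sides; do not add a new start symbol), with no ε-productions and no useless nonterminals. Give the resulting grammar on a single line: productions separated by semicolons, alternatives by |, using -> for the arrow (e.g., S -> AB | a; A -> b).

S -> e | h | AD | RB; A -> e; B -> h; C -> SA; D -> SA; R -> e | AC

No ε-productions.
After unit-elimination: S -> e | h | Rh | eSe; R -> e | eSe.
TERM: introduce A -> e, B -> h and substitute in every rule of length ≥2.
BIN: R -> ASA becomes R -> AC, C -> SA; S -> ASA becomes S -> AD, D -> SA.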